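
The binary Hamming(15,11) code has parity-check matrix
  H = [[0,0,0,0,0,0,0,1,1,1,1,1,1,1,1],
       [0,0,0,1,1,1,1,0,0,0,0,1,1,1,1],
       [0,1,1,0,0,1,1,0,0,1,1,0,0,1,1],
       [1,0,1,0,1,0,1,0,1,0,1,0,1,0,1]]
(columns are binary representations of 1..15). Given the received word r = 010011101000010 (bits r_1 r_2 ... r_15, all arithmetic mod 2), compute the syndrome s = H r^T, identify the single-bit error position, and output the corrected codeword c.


s = (0, 0, 0, 1)^T, error position = 1, corrected codeword c = 110011101000010

Compute s = H r^T mod 2 one row at a time:
  s_1 = 0 + 1 + 0 + 0 + 0 + 0 + 1 + 0 = 2 ≡ 0 (mod 2).
  s_2 = 0 + 1 + 1 + 1 + 0 + 0 + 1 + 0 = 4 ≡ 0 (mod 2).
  s_3 = 1 + 0 + 1 + 1 + 0 + 0 + 1 + 0 = 4 ≡ 0 (mod 2).
  s_4 = 0 + 0 + 1 + 1 + 1 + 0 + 0 + 0 = 3 ≡ 1 (mod 2).
s = (0, 0, 0, 1)^T — this equals column 1 of H (binary 0001), so error is at position 1.
Correct: flip bit 1 of r = 010011101000010 to get c = 110011101000010.


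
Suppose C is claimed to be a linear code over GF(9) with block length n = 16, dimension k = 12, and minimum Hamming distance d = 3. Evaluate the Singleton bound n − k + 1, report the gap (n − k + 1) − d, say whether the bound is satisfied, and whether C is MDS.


Singleton RHS = n − k + 1 = 5, slack = 2, bound satisfied, not MDS.

Singleton bound: d ≤ n − k + 1.
Here n = 16, k = 12, so n − k + 1 = 5.
Given d = 3, check d ≤ 5: YES.
Slack = (n − k + 1) − d = 2.
The code is NOT MDS (slack = 2 > 0).
Description: the claimed parameters are [16, 12, 3]_9; such a code would be non-MDS.


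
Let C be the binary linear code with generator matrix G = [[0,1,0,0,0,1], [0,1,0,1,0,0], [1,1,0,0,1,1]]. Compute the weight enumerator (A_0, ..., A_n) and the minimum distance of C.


Weight distribution: A_0 = 1, A_2 = 4, A_4 = 3. Minimum distance d = 2.

Enumerate all 2^3 = 8 messages m ∈ F_2^3.
For each, compute codeword c = mG in F_2^6, then tally its weight.
  m = 000 → c = 000000, weight = 0.
  m = 100 → c = 010001, weight = 2.
  m = 010 → c = 010100, weight = 2.
  m = 110 → c = 000101, weight = 2.
  m = 001 → c = 110011, weight = 4.
  m = 101 → c = 100010, weight = 2.
  m = 011 → c = 100111, weight = 4.
  m = 111 → c = 110110, weight = 4.
Tally weights:
  weight 0: 1 codewords.
  weight 2: 4 codewords.
  weight 4: 3 codewords.
Minimum distance d = smallest w > 0 with A_w > 0 = 2.
Sanity: Σ A_w = 8 = 2^3 = 8 ✓.


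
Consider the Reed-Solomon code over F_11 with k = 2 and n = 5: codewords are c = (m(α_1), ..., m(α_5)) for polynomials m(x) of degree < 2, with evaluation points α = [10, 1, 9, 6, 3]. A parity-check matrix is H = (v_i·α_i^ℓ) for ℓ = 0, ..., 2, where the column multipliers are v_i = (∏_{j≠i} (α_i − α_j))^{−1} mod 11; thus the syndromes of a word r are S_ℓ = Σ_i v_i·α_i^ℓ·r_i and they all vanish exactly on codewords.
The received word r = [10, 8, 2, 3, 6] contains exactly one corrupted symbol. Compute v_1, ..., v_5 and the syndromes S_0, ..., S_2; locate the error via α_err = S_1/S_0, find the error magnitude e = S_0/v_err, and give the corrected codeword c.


S = (9, 4, 3), error at position 3, error magnitude e = 2, c = [10, 8, 0, 3, 6].

Step 1: column multipliers v_i = (∏_{j≠i}(α_i − α_j))^{−1} mod 11.
  i = 1 (α = 10): (10−1)(10−9)(10−6)(10−3) = 9·1·4·7 = 252 ≡ 10, so v_1 = 10^{−1} = 10 (mod 11).
  i = 2 (α = 1): (1−10)(1−9)(1−6)(1−3) = (−9)·(−8)·(−5)·(−2) = 720 ≡ 5, so v_2 = 5^{−1} = 9 (mod 11).
  i = 3 (α = 9): (9−10)(9−1)(9−6)(9−3) = (−1)·8·3·6 = −144 ≡ 10, so v_3 = 10^{−1} = 10 (mod 11).
  i = 4 (α = 6): (6−10)(6−1)(6−9)(6−3) = (−4)·5·(−3)·3 = 180 ≡ 4, so v_4 = 4^{−1} = 3 (mod 11).
  i = 5 (α = 3): (3−10)(3−1)(3−9)(3−6) = (−7)·2·(−6)·(−3) = −252 ≡ 1, so v_5 = 1^{−1} = 1 (mod 11).
  v = [10, 9, 10, 3, 1].
Step 2: syndromes of r = [10, 8, 2, 3, 6] (all sums mod 11).
  S_0 = Σ v_i r_i = 10·10 + 9·8 + 10·2 + 3·3 + 1·6 = 207 ≡ 9.
  S_1 = Σ v_i α_i r_i = 10·10·10 + 9·1·8 + 10·9·2 + 3·6·3 + 1·3·6 = 1324 ≡ 4.
  α_i^2 mod 11 = [1, 1, 4, 3, 9].
  S_2 = Σ v_i α_i^2 r_i = 10·1·10 + 9·1·8 + 10·4·2 + 3·3·3 + 1·9·6 = 333 ≡ 3.
  S = (9, 4, 3) ≠ 0, so r is not a codeword (an error is present).
Step 3: locate the error. For a single error e at position i, S_ℓ = v_i·e·α_i^ℓ, so α_err = S_1/S_0.
  S_0^{−1} = 9^{−1} = 5 (mod 11), so α_err = 4·5 = 20 ≡ 9 = α_3. Error position i = 3.
  Consistency check: S_2/S_1 = 3·3 = 9 ≡ 9 = α_err ✓ (single-error assumption holds).
Step 4: error magnitude e = S_0/v_3 = S_0·∏_{j≠3}(α_3 − α_j) = 9·10 = 90 ≡ 2 (mod 11).
Step 5: correct position 3: c_3 = r_3 − e = 2 − 2 ≡ 0 (mod 11). Hence c = [10, 8, 0, 3, 6].
  Check: interpolating c through the α_i gives m(x) = 9 + 10·x (degree < 2) with m(α_i) = c_i for every i, so c is indeed a codeword.


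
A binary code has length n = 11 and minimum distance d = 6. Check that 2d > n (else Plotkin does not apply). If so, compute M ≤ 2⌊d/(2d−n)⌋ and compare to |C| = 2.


Plotkin bound M ≤ 12; given |C| = 2 ≤ bound (satisfied).

Check applicability: 2d = 12, n = 11.
2d − n = 1 > 0, so Plotkin applies.
Compute d/(2d−n) = 6/1 ≈ 6.0000.
⌊d/(2d−n)⌋ = 6.
Plotkin bound: M ≤ 2·6 = 12.
Given |C| = 2, check: satisfied.
This |C| is below the Plotkin bound.


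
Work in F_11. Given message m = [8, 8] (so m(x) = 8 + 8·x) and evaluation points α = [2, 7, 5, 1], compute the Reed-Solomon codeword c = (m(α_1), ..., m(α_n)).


c = [2, 9, 4, 5]

Message polynomial: m(x) = 8 + 8·x (mod 11).
For each evaluation point α_i, compute m(α_i) mod 11:
  α_1 = 2: Horner steps 8 → 2, so m(2) = 2.
  α_2 = 7: Horner steps 8 → 9, so m(7) = 9.
  α_3 = 5: Horner steps 8 → 4, so m(5) = 4.
  α_4 = 1: Horner steps 8 → 5, so m(1) = 5.
Codeword c = [2, 9, 4, 5] ∈ F_11^4.


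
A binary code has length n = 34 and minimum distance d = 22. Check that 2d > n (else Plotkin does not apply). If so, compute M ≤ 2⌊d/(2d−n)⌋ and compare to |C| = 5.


Plotkin bound M ≤ 4; given |C| = 5 > bound (violated).

Check applicability: 2d = 44, n = 34.
2d − n = 10 > 0, so Plotkin applies.
Compute d/(2d−n) = 22/10 ≈ 2.2000.
⌊d/(2d−n)⌋ = 2.
Plotkin bound: M ≤ 2·2 = 4.
Given |C| = 5, check: VIOLATED.
This |C| is above the Plotkin bound, so no binary code with n = 34, d = 22 and 5 codewords exists.


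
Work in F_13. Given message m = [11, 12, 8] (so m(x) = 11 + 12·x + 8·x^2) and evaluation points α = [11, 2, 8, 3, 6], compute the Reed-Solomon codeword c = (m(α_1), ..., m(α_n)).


c = [6, 2, 8, 2, 7]

Message polynomial: m(x) = 11 + 12·x + 8·x^2 (mod 13).
For each evaluation point α_i, compute m(α_i) mod 13:
  α_1 = 11: Horner steps 8 → 9 → 6, so m(11) = 6.
  α_2 = 2: Horner steps 8 → 2 → 2, so m(2) = 2.
  α_3 = 8: Horner steps 8 → 11 → 8, so m(8) = 8.
  α_4 = 3: Horner steps 8 → 10 → 2, so m(3) = 2.
  α_5 = 6: Horner steps 8 → 8 → 7, so m(6) = 7.
Codeword c = [6, 2, 8, 2, 7] ∈ F_13^5.


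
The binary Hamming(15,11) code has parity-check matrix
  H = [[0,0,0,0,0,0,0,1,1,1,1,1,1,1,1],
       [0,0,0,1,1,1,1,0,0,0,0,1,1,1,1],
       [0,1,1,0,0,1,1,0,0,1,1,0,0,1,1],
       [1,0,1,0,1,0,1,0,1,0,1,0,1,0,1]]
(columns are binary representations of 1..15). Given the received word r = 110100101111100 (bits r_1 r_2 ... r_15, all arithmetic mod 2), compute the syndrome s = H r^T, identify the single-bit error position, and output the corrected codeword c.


s = (1, 0, 0, 1)^T, error position = 9, corrected codeword c = 110100100111100

Compute s = H r^T mod 2 one row at a time:
  s_1 = 0 + 1 + 1 + 1 + 1 + 1 + 0 + 0 = 5 ≡ 1 (mod 2).
  s_2 = 1 + 0 + 0 + 1 + 1 + 1 + 0 + 0 = 4 ≡ 0 (mod 2).
  s_3 = 1 + 0 + 0 + 1 + 1 + 1 + 0 + 0 = 4 ≡ 0 (mod 2).
  s_4 = 1 + 0 + 0 + 1 + 1 + 1 + 1 + 0 = 5 ≡ 1 (mod 2).
s = (1, 0, 0, 1)^T — this equals column 9 of H (binary 1001), so error is at position 9.
Correct: flip bit 9 of r = 110100101111100 to get c = 110100100111100.


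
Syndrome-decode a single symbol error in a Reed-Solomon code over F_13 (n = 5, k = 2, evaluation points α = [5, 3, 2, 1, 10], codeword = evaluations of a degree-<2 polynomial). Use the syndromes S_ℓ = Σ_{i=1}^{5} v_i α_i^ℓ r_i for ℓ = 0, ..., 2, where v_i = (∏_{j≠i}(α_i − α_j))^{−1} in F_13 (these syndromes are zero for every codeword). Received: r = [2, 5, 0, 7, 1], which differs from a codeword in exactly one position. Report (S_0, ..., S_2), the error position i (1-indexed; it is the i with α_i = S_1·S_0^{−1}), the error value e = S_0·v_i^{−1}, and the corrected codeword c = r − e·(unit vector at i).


S = (11, 11, 11), error at position 4, error magnitude e = 12, c = [2, 5, 0, 8, 1].

Step 1: column multipliers v_i = (∏_{j≠i}(α_i − α_j))^{−1} mod 13.
  i = 1 (α = 5): (5−3)(5−2)(5−1)(5−10) = 2·3·4·(−5) = −120 ≡ 10, so v_1 = 10^{−1} = 4 (mod 13).
  i = 2 (α = 3): (3−5)(3−2)(3−1)(3−10) = (−2)·1·2·(−7) = 28 ≡ 2, so v_2 = 2^{−1} = 7 (mod 13).
  i = 3 (α = 2): (2−5)(2−3)(2−1)(2−10) = (−3)·(−1)·1·(−8) = −24 ≡ 2, so v_3 = 2^{−1} = 7 (mod 13).
  i = 4 (α = 1): (1−5)(1−3)(1−2)(1−10) = (−4)·(−2)·(−1)·(−9) = 72 ≡ 7, so v_4 = 7^{−1} = 2 (mod 13).
  i = 5 (α = 10): (10−5)(10−3)(10−2)(10−1) = 5·7·8·9 = 2520 ≡ 11, so v_5 = 11^{−1} = 6 (mod 13).
  v = [4, 7, 7, 2, 6].
Step 2: syndromes of r = [2, 5, 0, 7, 1] (all sums mod 13).
  S_0 = Σ v_i r_i = 4·2 + 7·5 + 7·0 + 2·7 + 6·1 = 63 ≡ 11.
  S_1 = Σ v_i α_i r_i = 4·5·2 + 7·3·5 + 7·2·0 + 2·1·7 + 6·10·1 = 219 ≡ 11.
  α_i^2 mod 13 = [12, 9, 4, 1, 9].
  S_2 = Σ v_i α_i^2 r_i = 4·12·2 + 7·9·5 + 7·4·0 + 2·1·7 + 6·9·1 = 479 ≡ 11.
  S = (11, 11, 11) ≠ 0, so r is not a codeword (an error is present).
Step 3: locate the error. For a single error e at position i, S_ℓ = v_i·e·α_i^ℓ, so α_err = S_1/S_0.
  S_0^{−1} = 11^{−1} = 6 (mod 13), so α_err = 11·6 = 66 ≡ 1 = α_4. Error position i = 4.
  Consistency check: S_2/S_1 = 11·6 = 66 ≡ 1 = α_err ✓ (single-error assumption holds).
Step 4: error magnitude e = S_0/v_4 = S_0·∏_{j≠4}(α_4 − α_j) = 11·7 = 77 ≡ 12 (mod 13).
Step 5: correct position 4: c_4 = r_4 − e = 7 − 12 ≡ 8 (mod 13). Hence c = [2, 5, 0, 8, 1].
  Check: interpolating c through the α_i gives m(x) = 3 + 5·x (degree < 2) with m(α_i) = c_i for every i, so c is indeed a codeword.


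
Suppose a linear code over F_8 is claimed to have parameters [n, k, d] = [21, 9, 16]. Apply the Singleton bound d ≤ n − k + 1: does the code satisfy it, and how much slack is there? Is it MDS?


Singleton RHS = n − k + 1 = 13, slack = -3, bound violated (no such code; not MDS).

Singleton bound: d ≤ n − k + 1.
Here n = 21, k = 9, so n − k + 1 = 13.
Given d = 16, check d ≤ 13: NO.
Slack = (n − k + 1) − d = -3.
The slack is negative: d = 16 exceeds n − k + 1 = 13 by 3, so the Singleton bound is violated and no linear [21, 9, 16]_8 code can exist. In particular it is not MDS (MDS requires d = n − k + 1 exactly).
Description: the claimed parameters are [21, 9, 16]_8; such a code would be impossible (violates the Singleton bound).


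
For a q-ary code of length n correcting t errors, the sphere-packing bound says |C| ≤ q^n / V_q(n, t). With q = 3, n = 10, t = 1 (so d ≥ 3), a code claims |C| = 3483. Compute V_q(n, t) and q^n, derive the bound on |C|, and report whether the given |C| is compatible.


V_q(n, t) = 21, q^n = 59049, Hamming bound = 2811, |C| = 3483 > bound (violated).

Step 1: Compute V_q(n, t) = Σ_{j=0}^1 C(n, j) (q−1)^j.
  j = 0: C(10,0)·(2)^0 = 1·1 = 1.
  j = 1: C(10,1)·(2)^1 = 10·2 = 20.
  V_q(n, t) = 1 + 20 = 21.
Step 2: q^n = 3^10 = 59049.
Step 3: Hamming bound ⌊q^n / V_q(n,t)⌋ = ⌊59049/21⌋ = 2811.
Step 4: Compare |C| = 3483 to 2811: violated.
The claimed |C| lies above the Hamming bound, so no 3-ary code of length 10 with d ≥ 3 can have 3483 codewords.


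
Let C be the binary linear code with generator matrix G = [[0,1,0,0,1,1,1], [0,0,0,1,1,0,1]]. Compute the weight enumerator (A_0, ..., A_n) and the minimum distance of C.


Weight distribution: A_0 = 1, A_3 = 2, A_4 = 1. Minimum distance d = 3.

Enumerate all 2^2 = 4 messages m ∈ F_2^2.
For each, compute codeword c = mG in F_2^7, then tally its weight.
  m = 00 → c = 0000000, weight = 0.
  m = 10 → c = 0100111, weight = 4.
  m = 01 → c = 0001101, weight = 3.
  m = 11 → c = 0101010, weight = 3.
Tally weights:
  weight 0: 1 codewords.
  weight 3: 2 codewords.
  weight 4: 1 codewords.
Minimum distance d = smallest w > 0 with A_w > 0 = 3.
Sanity: Σ A_w = 4 = 2^2 = 4 ✓.


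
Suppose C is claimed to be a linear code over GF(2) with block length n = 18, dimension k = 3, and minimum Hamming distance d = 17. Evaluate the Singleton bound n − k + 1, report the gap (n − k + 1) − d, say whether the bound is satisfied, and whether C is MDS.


Singleton RHS = n − k + 1 = 16, slack = -1, bound violated (no such code; not MDS).

Singleton bound: d ≤ n − k + 1.
Here n = 18, k = 3, so n − k + 1 = 16.
Given d = 17, check d ≤ 16: NO.
Slack = (n − k + 1) − d = -1.
The slack is negative: d = 17 exceeds n − k + 1 = 16 by 1, so the Singleton bound is violated and no linear [18, 3, 17]_2 code can exist. In particular it is not MDS (MDS requires d = n − k + 1 exactly).
Description: the claimed parameters are [18, 3, 17]_2; such a code would be impossible (violates the Singleton bound).


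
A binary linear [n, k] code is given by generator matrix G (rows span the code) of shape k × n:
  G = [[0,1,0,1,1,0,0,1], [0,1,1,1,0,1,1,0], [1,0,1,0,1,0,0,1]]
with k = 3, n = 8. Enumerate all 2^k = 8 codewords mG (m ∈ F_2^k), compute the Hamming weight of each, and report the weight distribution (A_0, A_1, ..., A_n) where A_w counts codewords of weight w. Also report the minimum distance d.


Weight distribution: A_0 = 1, A_3 = 1, A_4 = 3, A_5 = 2, A_7 = 1. Minimum distance d = 3.

Enumerate all 2^3 = 8 messages m ∈ F_2^3.
For each, compute codeword c = mG in F_2^8, then tally its weight.
  m = 000 → c = 00000000, weight = 0.
  m = 100 → c = 01011001, weight = 4.
  m = 010 → c = 01110110, weight = 5.
  m = 110 → c = 00101111, weight = 5.
  m = 001 → c = 10101001, weight = 4.
  m = 101 → c = 11110000, weight = 4.
  m = 011 → c = 11011111, weight = 7.
  m = 111 → c = 10000110, weight = 3.
Tally weights:
  weight 0: 1 codewords.
  weight 3: 1 codewords.
  weight 4: 3 codewords.
  weight 5: 2 codewords.
  weight 7: 1 codewords.
Minimum distance d = smallest w > 0 with A_w > 0 = 3.
Sanity: Σ A_w = 8 = 2^3 = 8 ✓.


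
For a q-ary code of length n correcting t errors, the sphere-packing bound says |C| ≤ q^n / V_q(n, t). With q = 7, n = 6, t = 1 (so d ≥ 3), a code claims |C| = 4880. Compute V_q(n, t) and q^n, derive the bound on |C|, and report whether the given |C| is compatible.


V_q(n, t) = 37, q^n = 117649, Hamming bound = 3179, |C| = 4880 > bound (violated).

Step 1: Compute V_q(n, t) = Σ_{j=0}^1 C(n, j) (q−1)^j.
  j = 0: C(6,0)·(6)^0 = 1·1 = 1.
  j = 1: C(6,1)·(6)^1 = 6·6 = 36.
  V_q(n, t) = 1 + 36 = 37.
Step 2: q^n = 7^6 = 117649.
Step 3: Hamming bound ⌊q^n / V_q(n,t)⌋ = ⌊117649/37⌋ = 3179.
Step 4: Compare |C| = 4880 to 3179: violated.
The claimed |C| lies above the Hamming bound, so no 7-ary code of length 6 with d ≥ 3 can have 4880 codewords.


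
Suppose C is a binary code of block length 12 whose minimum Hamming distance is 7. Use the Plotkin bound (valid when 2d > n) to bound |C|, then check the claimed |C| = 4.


Plotkin bound M ≤ 6; given |C| = 4 ≤ bound (satisfied).

Check applicability: 2d = 14, n = 12.
2d − n = 2 > 0, so Plotkin applies.
Compute d/(2d−n) = 7/2 ≈ 3.5000.
⌊d/(2d−n)⌋ = 3.
Plotkin bound: M ≤ 2·3 = 6.
Given |C| = 4, check: satisfied.
This |C| is below the Plotkin bound.


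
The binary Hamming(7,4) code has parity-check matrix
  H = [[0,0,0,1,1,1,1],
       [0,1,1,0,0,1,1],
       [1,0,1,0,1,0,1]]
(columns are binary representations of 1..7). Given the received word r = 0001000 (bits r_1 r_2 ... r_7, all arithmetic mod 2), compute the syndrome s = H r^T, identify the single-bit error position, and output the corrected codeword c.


s = (1, 0, 0)^T, error position = 4, corrected codeword c = 0000000

Compute s = H r^T mod 2 one row at a time:
  s_1 = 1 + 0 + 0 + 0 = 1 ≡ 1 (mod 2).
  s_2 = 0 + 0 + 0 + 0 = 0 ≡ 0 (mod 2).
  s_3 = 0 + 0 + 0 + 0 = 0 ≡ 0 (mod 2).
s = (1, 0, 0)^T — this equals column 4 of H (binary 100), so error is at position 4.
Correct: flip bit 4 of r = 0001000 to get c = 0000000.


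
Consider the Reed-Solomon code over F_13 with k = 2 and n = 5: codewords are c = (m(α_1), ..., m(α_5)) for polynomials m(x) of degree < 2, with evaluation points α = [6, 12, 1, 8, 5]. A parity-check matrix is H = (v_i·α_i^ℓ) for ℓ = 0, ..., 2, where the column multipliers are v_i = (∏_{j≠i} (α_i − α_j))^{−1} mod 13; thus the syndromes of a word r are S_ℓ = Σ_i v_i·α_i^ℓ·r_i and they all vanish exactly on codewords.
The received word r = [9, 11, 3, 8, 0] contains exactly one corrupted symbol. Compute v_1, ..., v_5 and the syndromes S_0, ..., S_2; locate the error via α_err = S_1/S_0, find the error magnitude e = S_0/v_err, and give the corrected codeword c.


S = (7, 4, 6), error at position 4, error magnitude e = 7, c = [9, 11, 3, 1, 0].

Step 1: column multipliers v_i = (∏_{j≠i}(α_i − α_j))^{−1} mod 13.
  i = 1 (α = 6): (6−12)(6−1)(6−8)(6−5) = (−6)·5·(−2)·1 = 60 ≡ 8, so v_1 = 8^{−1} = 5 (mod 13).
  i = 2 (α = 12): (12−6)(12−1)(12−8)(12−5) = 6·11·4·7 = 1848 ≡ 2, so v_2 = 2^{−1} = 7 (mod 13).
  i = 3 (α = 1): (1−6)(1−12)(1−8)(1−5) = (−5)·(−11)·(−7)·(−4) = 1540 ≡ 6, so v_3 = 6^{−1} = 11 (mod 13).
  i = 4 (α = 8): (8−6)(8−12)(8−1)(8−5) = 2·(−4)·7·3 = −168 ≡ 1, so v_4 = 1^{−1} = 1 (mod 13).
  i = 5 (α = 5): (5−6)(5−12)(5−1)(5−8) = (−1)·(−7)·4·(−3) = −84 ≡ 7, so v_5 = 7^{−1} = 2 (mod 13).
  v = [5, 7, 11, 1, 2].
Step 2: syndromes of r = [9, 11, 3, 8, 0] (all sums mod 13).
  S_0 = Σ v_i r_i = 5·9 + 7·11 + 11·3 + 1·8 + 2·0 = 163 ≡ 7.
  S_1 = Σ v_i α_i r_i = 5·6·9 + 7·12·11 + 11·1·3 + 1·8·8 + 2·5·0 = 1291 ≡ 4.
  α_i^2 mod 13 = [10, 1, 1, 12, 12].
  S_2 = Σ v_i α_i^2 r_i = 5·10·9 + 7·1·11 + 11·1·3 + 1·12·8 + 2·12·0 = 656 ≡ 6.
  S = (7, 4, 6) ≠ 0, so r is not a codeword (an error is present).
Step 3: locate the error. For a single error e at position i, S_ℓ = v_i·e·α_i^ℓ, so α_err = S_1/S_0.
  S_0^{−1} = 7^{−1} = 2 (mod 13), so α_err = 4·2 = 8 ≡ 8 = α_4. Error position i = 4.
  Consistency check: S_2/S_1 = 6·10 = 60 ≡ 8 = α_err ✓ (single-error assumption holds).
Step 4: error magnitude e = S_0/v_4 = S_0·∏_{j≠4}(α_4 − α_j) = 7·1 = 7 ≡ 7 (mod 13).
Step 5: correct position 4: c_4 = r_4 − e = 8 − 7 ≡ 1 (mod 13). Hence c = [9, 11, 3, 1, 0].
  Check: interpolating c through the α_i gives m(x) = 7 + 9·x (degree < 2) with m(α_i) = c_i for every i, so c is indeed a codeword.


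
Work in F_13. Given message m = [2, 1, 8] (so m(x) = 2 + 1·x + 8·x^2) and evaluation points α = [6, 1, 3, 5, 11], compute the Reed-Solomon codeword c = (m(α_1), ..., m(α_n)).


c = [10, 11, 12, 12, 6]

Message polynomial: m(x) = 2 + 1·x + 8·x^2 (mod 13).
For each evaluation point α_i, compute m(α_i) mod 13:
  α_1 = 6: Horner steps 8 → 10 → 10, so m(6) = 10.
  α_2 = 1: Horner steps 8 → 9 → 11, so m(1) = 11.
  α_3 = 3: Horner steps 8 → 12 → 12, so m(3) = 12.
  α_4 = 5: Horner steps 8 → 2 → 12, so m(5) = 12.
  α_5 = 11: Horner steps 8 → 11 → 6, so m(11) = 6.
Codeword c = [10, 11, 12, 12, 6] ∈ F_13^5.


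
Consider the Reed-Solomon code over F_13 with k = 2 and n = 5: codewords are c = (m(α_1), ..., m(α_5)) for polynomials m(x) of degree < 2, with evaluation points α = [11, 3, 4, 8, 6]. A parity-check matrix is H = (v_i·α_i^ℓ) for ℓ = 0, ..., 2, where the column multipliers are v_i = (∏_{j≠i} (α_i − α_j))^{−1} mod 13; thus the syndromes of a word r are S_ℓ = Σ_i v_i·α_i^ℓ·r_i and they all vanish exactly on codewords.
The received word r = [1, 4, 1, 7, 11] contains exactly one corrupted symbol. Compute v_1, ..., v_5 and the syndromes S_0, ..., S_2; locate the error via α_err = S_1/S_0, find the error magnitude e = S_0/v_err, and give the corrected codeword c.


S = (10, 1, 4), error at position 3, error magnitude e = 12, c = [1, 4, 2, 7, 11].

Step 1: column multipliers v_i = (∏_{j≠i}(α_i − α_j))^{−1} mod 13.
  i = 1 (α = 11): (11−3)(11−4)(11−8)(11−6) = 8·7·3·5 = 840 ≡ 8, so v_1 = 8^{−1} = 5 (mod 13).
  i = 2 (α = 3): (3−11)(3−4)(3−8)(3−6) = (−8)·(−1)·(−5)·(−3) = 120 ≡ 3, so v_2 = 3^{−1} = 9 (mod 13).
  i = 3 (α = 4): (4−11)(4−3)(4−8)(4−6) = (−7)·1·(−4)·(−2) = −56 ≡ 9, so v_3 = 9^{−1} = 3 (mod 13).
  i = 4 (α = 8): (8−11)(8−3)(8−4)(8−6) = (−3)·5·4·2 = −120 ≡ 10, so v_4 = 10^{−1} = 4 (mod 13).
  i = 5 (α = 6): (6−11)(6−3)(6−4)(6−8) = (−5)·3·2·(−2) = 60 ≡ 8, so v_5 = 8^{−1} = 5 (mod 13).
  v = [5, 9, 3, 4, 5].
Step 2: syndromes of r = [1, 4, 1, 7, 11] (all sums mod 13).
  S_0 = Σ v_i r_i = 5·1 + 9·4 + 3·1 + 4·7 + 5·11 = 127 ≡ 10.
  S_1 = Σ v_i α_i r_i = 5·11·1 + 9·3·4 + 3·4·1 + 4·8·7 + 5·6·11 = 729 ≡ 1.
  α_i^2 mod 13 = [4, 9, 3, 12, 10].
  S_2 = Σ v_i α_i^2 r_i = 5·4·1 + 9·9·4 + 3·3·1 + 4·12·7 + 5·10·11 = 1239 ≡ 4.
  S = (10, 1, 4) ≠ 0, so r is not a codeword (an error is present).
Step 3: locate the error. For a single error e at position i, S_ℓ = v_i·e·α_i^ℓ, so α_err = S_1/S_0.
  S_0^{−1} = 10^{−1} = 4 (mod 13), so α_err = 1·4 = 4 ≡ 4 = α_3. Error position i = 3.
  Consistency check: S_2/S_1 = 4·1 = 4 ≡ 4 = α_err ✓ (single-error assumption holds).
Step 4: error magnitude e = S_0/v_3 = S_0·∏_{j≠3}(α_3 − α_j) = 10·9 = 90 ≡ 12 (mod 13).
Step 5: correct position 3: c_3 = r_3 − e = 1 − 12 ≡ 2 (mod 13). Hence c = [1, 4, 2, 7, 11].
  Check: interpolating c through the α_i gives m(x) = 10 + 11·x (degree < 2) with m(α_i) = c_i for every i, so c is indeed a codeword.


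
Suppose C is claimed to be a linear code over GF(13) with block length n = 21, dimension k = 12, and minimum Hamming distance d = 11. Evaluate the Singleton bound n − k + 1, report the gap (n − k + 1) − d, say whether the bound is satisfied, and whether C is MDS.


Singleton RHS = n − k + 1 = 10, slack = -1, bound violated (no such code; not MDS).

Singleton bound: d ≤ n − k + 1.
Here n = 21, k = 12, so n − k + 1 = 10.
Given d = 11, check d ≤ 10: NO.
Slack = (n − k + 1) − d = -1.
The slack is negative: d = 11 exceeds n − k + 1 = 10 by 1, so the Singleton bound is violated and no linear [21, 12, 11]_13 code can exist. In particular it is not MDS (MDS requires d = n − k + 1 exactly).
Description: the claimed parameters are [21, 12, 11]_13; such a code would be impossible (violates the Singleton bound).


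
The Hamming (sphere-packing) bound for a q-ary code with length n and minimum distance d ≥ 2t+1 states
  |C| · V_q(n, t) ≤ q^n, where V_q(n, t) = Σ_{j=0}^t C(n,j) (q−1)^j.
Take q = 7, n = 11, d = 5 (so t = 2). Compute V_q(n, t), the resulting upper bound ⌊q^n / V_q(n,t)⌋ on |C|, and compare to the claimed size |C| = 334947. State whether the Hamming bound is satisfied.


V_q(n, t) = 2047, q^n = 1977326743, Hamming bound = 965963, |C| = 334947 ≤ bound (satisfied).

Step 1: Compute V_q(n, t) = Σ_{j=0}^2 C(n, j) (q−1)^j.
  j = 0: C(11,0)·(6)^0 = 1·1 = 1.
  j = 1: C(11,1)·(6)^1 = 11·6 = 66.
  j = 2: C(11,2)·(6)^2 = 55·36 = 1980.
  V_q(n, t) = 1 + 66 + 1980 = 2047.
Step 2: q^n = 7^11 = 1977326743.
Step 3: Hamming bound ⌊q^n / V_q(n,t)⌋ = ⌊1977326743/2047⌋ = 965963.
Step 4: Compare |C| = 334947 to 965963: satisfied.
The claimed |C| lies below the Hamming bound.


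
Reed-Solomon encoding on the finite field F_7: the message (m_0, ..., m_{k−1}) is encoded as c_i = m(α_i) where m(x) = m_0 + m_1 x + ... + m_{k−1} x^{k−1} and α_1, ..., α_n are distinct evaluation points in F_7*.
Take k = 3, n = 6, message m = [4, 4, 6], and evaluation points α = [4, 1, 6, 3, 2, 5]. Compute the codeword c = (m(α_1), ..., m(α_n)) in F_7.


c = [4, 0, 6, 0, 1, 6]

Message polynomial: m(x) = 4 + 4·x + 6·x^2 (mod 7).
For each evaluation point α_i, compute m(α_i) mod 7:
  α_1 = 4: Horner steps 6 → 0 → 4, so m(4) = 4.
  α_2 = 1: Horner steps 6 → 3 → 0, so m(1) = 0.
  α_3 = 6: Horner steps 6 → 5 → 6, so m(6) = 6.
  α_4 = 3: Horner steps 6 → 1 → 0, so m(3) = 0.
  α_5 = 2: Horner steps 6 → 2 → 1, so m(2) = 1.
  α_6 = 5: Horner steps 6 → 6 → 6, so m(5) = 6.
Codeword c = [4, 0, 6, 0, 1, 6] ∈ F_7^6.


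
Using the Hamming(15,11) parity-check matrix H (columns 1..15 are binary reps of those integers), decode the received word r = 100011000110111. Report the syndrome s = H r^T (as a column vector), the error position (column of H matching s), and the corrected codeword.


s = (1, 1, 1, 1)^T, error position = 15, corrected codeword c = 100011000110110

Compute s = H r^T mod 2 one row at a time:
  s_1 = 0 + 0 + 1 + 1 + 0 + 1 + 1 + 1 = 5 ≡ 1 (mod 2).
  s_2 = 0 + 1 + 1 + 0 + 0 + 1 + 1 + 1 = 5 ≡ 1 (mod 2).
  s_3 = 0 + 0 + 1 + 0 + 1 + 1 + 1 + 1 = 5 ≡ 1 (mod 2).
  s_4 = 1 + 0 + 1 + 0 + 0 + 1 + 1 + 1 = 5 ≡ 1 (mod 2).
s = (1, 1, 1, 1)^T — this equals column 15 of H (binary 1111), so error is at position 15.
Correct: flip bit 15 of r = 100011000110111 to get c = 100011000110110.


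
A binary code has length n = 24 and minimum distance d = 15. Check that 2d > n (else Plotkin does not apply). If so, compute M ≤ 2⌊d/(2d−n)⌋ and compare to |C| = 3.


Plotkin bound M ≤ 4; given |C| = 3 ≤ bound (satisfied).

Check applicability: 2d = 30, n = 24.
2d − n = 6 > 0, so Plotkin applies.
Compute d/(2d−n) = 15/6 ≈ 2.5000.
⌊d/(2d−n)⌋ = 2.
Plotkin bound: M ≤ 2·2 = 4.
Given |C| = 3, check: satisfied.
This |C| is below the Plotkin bound.


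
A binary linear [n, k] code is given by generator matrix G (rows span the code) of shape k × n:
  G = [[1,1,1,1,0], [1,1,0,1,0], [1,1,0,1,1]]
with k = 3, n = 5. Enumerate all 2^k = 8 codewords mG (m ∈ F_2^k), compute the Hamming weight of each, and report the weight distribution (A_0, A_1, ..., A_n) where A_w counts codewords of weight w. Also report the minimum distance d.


Weight distribution: A_0 = 1, A_1 = 2, A_2 = 1, A_3 = 1, A_4 = 2, A_5 = 1. Minimum distance d = 1.

Enumerate all 2^3 = 8 messages m ∈ F_2^3.
For each, compute codeword c = mG in F_2^5, then tally its weight.
  m = 000 → c = 00000, weight = 0.
  m = 100 → c = 11110, weight = 4.
  m = 010 → c = 11010, weight = 3.
  m = 110 → c = 00100, weight = 1.
  m = 001 → c = 11011, weight = 4.
  m = 101 → c = 00101, weight = 2.
  m = 011 → c = 00001, weight = 1.
  m = 111 → c = 11111, weight = 5.
Tally weights:
  weight 0: 1 codewords.
  weight 1: 2 codewords.
  weight 2: 1 codewords.
  weight 3: 1 codewords.
  weight 4: 2 codewords.
  weight 5: 1 codewords.
Minimum distance d = smallest w > 0 with A_w > 0 = 1.
Sanity: Σ A_w = 8 = 2^3 = 8 ✓.


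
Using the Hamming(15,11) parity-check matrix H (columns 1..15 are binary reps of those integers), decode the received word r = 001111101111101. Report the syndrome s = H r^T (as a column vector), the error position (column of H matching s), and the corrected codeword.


s = (0, 1, 0, 1)^T, error position = 5, corrected codeword c = 001101101111101

Compute s = H r^T mod 2 one row at a time:
  s_1 = 0 + 1 + 1 + 1 + 1 + 1 + 0 + 1 = 6 ≡ 0 (mod 2).
  s_2 = 1 + 1 + 1 + 1 + 1 + 1 + 0 + 1 = 7 ≡ 1 (mod 2).
  s_3 = 0 + 1 + 1 + 1 + 1 + 1 + 0 + 1 = 6 ≡ 0 (mod 2).
  s_4 = 0 + 1 + 1 + 1 + 1 + 1 + 1 + 1 = 7 ≡ 1 (mod 2).
s = (0, 1, 0, 1)^T — this equals column 5 of H (binary 0101), so error is at position 5.
Correct: flip bit 5 of r = 001111101111101 to get c = 001101101111101.


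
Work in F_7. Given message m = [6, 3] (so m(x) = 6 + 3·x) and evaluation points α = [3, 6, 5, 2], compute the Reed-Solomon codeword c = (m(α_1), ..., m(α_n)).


c = [1, 3, 0, 5]

Message polynomial: m(x) = 6 + 3·x (mod 7).
For each evaluation point α_i, compute m(α_i) mod 7:
  α_1 = 3: Horner steps 3 → 1, so m(3) = 1.
  α_2 = 6: Horner steps 3 → 3, so m(6) = 3.
  α_3 = 5: Horner steps 3 → 0, so m(5) = 0.
  α_4 = 2: Horner steps 3 → 5, so m(2) = 5.
Codeword c = [1, 3, 0, 5] ∈ F_7^4.


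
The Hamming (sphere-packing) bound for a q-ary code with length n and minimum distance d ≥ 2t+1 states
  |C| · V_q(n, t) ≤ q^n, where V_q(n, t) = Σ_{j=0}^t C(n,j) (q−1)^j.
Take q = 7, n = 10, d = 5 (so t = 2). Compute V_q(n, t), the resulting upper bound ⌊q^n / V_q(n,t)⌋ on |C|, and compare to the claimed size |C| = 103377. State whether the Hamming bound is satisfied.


V_q(n, t) = 1681, q^n = 282475249, Hamming bound = 168040, |C| = 103377 ≤ bound (satisfied).

Step 1: Compute V_q(n, t) = Σ_{j=0}^2 C(n, j) (q−1)^j.
  j = 0: C(10,0)·(6)^0 = 1·1 = 1.
  j = 1: C(10,1)·(6)^1 = 10·6 = 60.
  j = 2: C(10,2)·(6)^2 = 45·36 = 1620.
  V_q(n, t) = 1 + 60 + 1620 = 1681.
Step 2: q^n = 7^10 = 282475249.
Step 3: Hamming bound ⌊q^n / V_q(n,t)⌋ = ⌊282475249/1681⌋ = 168040.
Step 4: Compare |C| = 103377 to 168040: satisfied.
The claimed |C| lies below the Hamming bound.


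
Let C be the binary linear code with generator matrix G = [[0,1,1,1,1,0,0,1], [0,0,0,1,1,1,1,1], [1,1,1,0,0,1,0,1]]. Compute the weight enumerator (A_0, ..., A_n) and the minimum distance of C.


Weight distribution: A_0 = 1, A_3 = 1, A_4 = 2, A_5 = 3, A_6 = 1. Minimum distance d = 3.

Enumerate all 2^3 = 8 messages m ∈ F_2^3.
For each, compute codeword c = mG in F_2^8, then tally its weight.
  m = 000 → c = 00000000, weight = 0.
  m = 100 → c = 01111001, weight = 5.
  m = 010 → c = 00011111, weight = 5.
  m = 110 → c = 01100110, weight = 4.
  m = 001 → c = 11100101, weight = 5.
  m = 101 → c = 10011100, weight = 4.
  m = 011 → c = 11111010, weight = 6.
  m = 111 → c = 10000011, weight = 3.
Tally weights:
  weight 0: 1 codewords.
  weight 3: 1 codewords.
  weight 4: 2 codewords.
  weight 5: 3 codewords.
  weight 6: 1 codewords.
Minimum distance d = smallest w > 0 with A_w > 0 = 3.
Sanity: Σ A_w = 8 = 2^3 = 8 ✓.


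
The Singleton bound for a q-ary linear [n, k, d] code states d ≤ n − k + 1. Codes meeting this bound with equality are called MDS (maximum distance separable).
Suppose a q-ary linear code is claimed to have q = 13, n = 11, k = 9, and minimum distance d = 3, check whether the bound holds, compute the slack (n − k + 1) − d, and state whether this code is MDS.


Singleton RHS = n − k + 1 = 3, slack = 0, bound satisfied, MDS.

Singleton bound: d ≤ n − k + 1.
Here n = 11, k = 9, so n − k + 1 = 3.
Given d = 3, check d ≤ 3: YES.
Slack = (n − k + 1) − d = 0.
The code is MDS (slack = 0).
Description: the claimed parameters are [11, 9, 3]_13; such a code would be MDS (meets Singleton bound).


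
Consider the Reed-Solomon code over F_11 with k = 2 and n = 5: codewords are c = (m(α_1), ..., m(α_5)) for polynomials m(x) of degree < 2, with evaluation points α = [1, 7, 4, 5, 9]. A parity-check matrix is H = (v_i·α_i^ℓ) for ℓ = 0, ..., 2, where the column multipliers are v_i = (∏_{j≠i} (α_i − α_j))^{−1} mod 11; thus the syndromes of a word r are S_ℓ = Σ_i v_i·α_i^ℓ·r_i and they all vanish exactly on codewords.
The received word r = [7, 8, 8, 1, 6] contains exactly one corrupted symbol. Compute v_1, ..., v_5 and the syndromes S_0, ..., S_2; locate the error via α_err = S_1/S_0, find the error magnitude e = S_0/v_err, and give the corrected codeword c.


S = (2, 3, 10), error at position 2, error magnitude e = 10, c = [7, 9, 8, 1, 6].

Step 1: column multipliers v_i = (∏_{j≠i}(α_i − α_j))^{−1} mod 11.
  i = 1 (α = 1): (1−7)(1−4)(1−5)(1−9) = (−6)·(−3)·(−4)·(−8) = 576 ≡ 4, so v_1 = 4^{−1} = 3 (mod 11).
  i = 2 (α = 7): (7−1)(7−4)(7−5)(7−9) = 6·3·2·(−2) = −72 ≡ 5, so v_2 = 5^{−1} = 9 (mod 11).
  i = 3 (α = 4): (4−1)(4−7)(4−5)(4−9) = 3·(−3)·(−1)·(−5) = −45 ≡ 10, so v_3 = 10^{−1} = 10 (mod 11).
  i = 4 (α = 5): (5−1)(5−7)(5−4)(5−9) = 4·(−2)·1·(−4) = 32 ≡ 10, so v_4 = 10^{−1} = 10 (mod 11).
  i = 5 (α = 9): (9−1)(9−7)(9−4)(9−5) = 8·2·5·4 = 320 ≡ 1, so v_5 = 1^{−1} = 1 (mod 11).
  v = [3, 9, 10, 10, 1].
Step 2: syndromes of r = [7, 8, 8, 1, 6] (all sums mod 11).
  S_0 = Σ v_i r_i = 3·7 + 9·8 + 10·8 + 10·1 + 1·6 = 189 ≡ 2.
  S_1 = Σ v_i α_i r_i = 3·1·7 + 9·7·8 + 10·4·8 + 10·5·1 + 1·9·6 = 949 ≡ 3.
  α_i^2 mod 11 = [1, 5, 5, 3, 4].
  S_2 = Σ v_i α_i^2 r_i = 3·1·7 + 9·5·8 + 10·5·8 + 10·3·1 + 1·4·6 = 835 ≡ 10.
  S = (2, 3, 10) ≠ 0, so r is not a codeword (an error is present).
Step 3: locate the error. For a single error e at position i, S_ℓ = v_i·e·α_i^ℓ, so α_err = S_1/S_0.
  S_0^{−1} = 2^{−1} = 6 (mod 11), so α_err = 3·6 = 18 ≡ 7 = α_2. Error position i = 2.
  Consistency check: S_2/S_1 = 10·4 = 40 ≡ 7 = α_err ✓ (single-error assumption holds).
Step 4: error magnitude e = S_0/v_2 = S_0·∏_{j≠2}(α_2 − α_j) = 2·5 = 10 ≡ 10 (mod 11).
Step 5: correct position 2: c_2 = r_2 − e = 8 − 10 ≡ 9 (mod 11). Hence c = [7, 9, 8, 1, 6].
  Check: interpolating c through the α_i gives m(x) = 3 + 4·x (degree < 2) with m(α_i) = c_i for every i, so c is indeed a codeword.


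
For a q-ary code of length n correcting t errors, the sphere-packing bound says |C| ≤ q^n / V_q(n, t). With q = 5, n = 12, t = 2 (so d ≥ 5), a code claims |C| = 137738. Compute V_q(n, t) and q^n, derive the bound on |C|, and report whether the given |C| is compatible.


V_q(n, t) = 1105, q^n = 244140625, Hamming bound = 220941, |C| = 137738 ≤ bound (satisfied).

Step 1: Compute V_q(n, t) = Σ_{j=0}^2 C(n, j) (q−1)^j.
  j = 0: C(12,0)·(4)^0 = 1·1 = 1.
  j = 1: C(12,1)·(4)^1 = 12·4 = 48.
  j = 2: C(12,2)·(4)^2 = 66·16 = 1056.
  V_q(n, t) = 1 + 48 + 1056 = 1105.
Step 2: q^n = 5^12 = 244140625.
Step 3: Hamming bound ⌊q^n / V_q(n,t)⌋ = ⌊244140625/1105⌋ = 220941.
Step 4: Compare |C| = 137738 to 220941: satisfied.
The claimed |C| lies below the Hamming bound.


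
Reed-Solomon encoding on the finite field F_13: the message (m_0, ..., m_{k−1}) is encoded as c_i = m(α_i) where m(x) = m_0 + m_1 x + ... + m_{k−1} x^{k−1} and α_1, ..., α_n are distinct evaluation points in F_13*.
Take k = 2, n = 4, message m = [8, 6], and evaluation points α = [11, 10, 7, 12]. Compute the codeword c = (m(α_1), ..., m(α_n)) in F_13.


c = [9, 3, 11, 2]

Message polynomial: m(x) = 8 + 6·x (mod 13).
For each evaluation point α_i, compute m(α_i) mod 13:
  α_1 = 11: Horner steps 6 → 9, so m(11) = 9.
  α_2 = 10: Horner steps 6 → 3, so m(10) = 3.
  α_3 = 7: Horner steps 6 → 11, so m(7) = 11.
  α_4 = 12: Horner steps 6 → 2, so m(12) = 2.
Codeword c = [9, 3, 11, 2] ∈ F_13^4.


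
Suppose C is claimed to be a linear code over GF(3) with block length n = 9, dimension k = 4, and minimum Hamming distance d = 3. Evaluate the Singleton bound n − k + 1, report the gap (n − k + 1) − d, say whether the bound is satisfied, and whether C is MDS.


Singleton RHS = n − k + 1 = 6, slack = 3, bound satisfied, not MDS.

Singleton bound: d ≤ n − k + 1.
Here n = 9, k = 4, so n − k + 1 = 6.
Given d = 3, check d ≤ 6: YES.
Slack = (n − k + 1) − d = 3.
The code is NOT MDS (slack = 3 > 0).
Description: the claimed parameters are [9, 4, 3]_3; such a code would be non-MDS.


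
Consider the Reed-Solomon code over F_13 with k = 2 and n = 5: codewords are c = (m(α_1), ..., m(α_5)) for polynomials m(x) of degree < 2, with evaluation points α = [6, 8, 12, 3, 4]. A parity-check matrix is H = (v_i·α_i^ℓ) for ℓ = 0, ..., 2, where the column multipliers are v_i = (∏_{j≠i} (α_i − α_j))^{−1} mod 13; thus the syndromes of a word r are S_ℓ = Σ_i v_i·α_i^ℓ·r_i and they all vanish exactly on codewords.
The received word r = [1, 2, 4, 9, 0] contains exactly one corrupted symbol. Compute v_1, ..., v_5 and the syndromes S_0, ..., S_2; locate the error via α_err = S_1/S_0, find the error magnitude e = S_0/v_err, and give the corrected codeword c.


S = (11, 7, 8), error at position 4, error magnitude e = 3, c = [1, 2, 4, 6, 0].

Step 1: column multipliers v_i = (∏_{j≠i}(α_i − α_j))^{−1} mod 13.
  i = 1 (α = 6): (6−8)(6−12)(6−3)(6−4) = (−2)·(−6)·3·2 = 72 ≡ 7, so v_1 = 7^{−1} = 2 (mod 13).
  i = 2 (α = 8): (8−6)(8−12)(8−3)(8−4) = 2·(−4)·5·4 = −160 ≡ 9, so v_2 = 9^{−1} = 3 (mod 13).
  i = 3 (α = 12): (12−6)(12−8)(12−3)(12−4) = 6·4·9·8 = 1728 ≡ 12, so v_3 = 12^{−1} = 12 (mod 13).
  i = 4 (α = 3): (3−6)(3−8)(3−12)(3−4) = (−3)·(−5)·(−9)·(−1) = 135 ≡ 5, so v_4 = 5^{−1} = 8 (mod 13).
  i = 5 (α = 4): (4−6)(4−8)(4−12)(4−3) = (−2)·(−4)·(−8)·1 = −64 ≡ 1, so v_5 = 1^{−1} = 1 (mod 13).
  v = [2, 3, 12, 8, 1].
Step 2: syndromes of r = [1, 2, 4, 9, 0] (all sums mod 13).
  S_0 = Σ v_i r_i = 2·1 + 3·2 + 12·4 + 8·9 + 1·0 = 128 ≡ 11.
  S_1 = Σ v_i α_i r_i = 2·6·1 + 3·8·2 + 12·12·4 + 8·3·9 + 1·4·0 = 852 ≡ 7.
  α_i^2 mod 13 = [10, 12, 1, 9, 3].
  S_2 = Σ v_i α_i^2 r_i = 2·10·1 + 3·12·2 + 12·1·4 + 8·9·9 + 1·3·0 = 788 ≡ 8.
  S = (11, 7, 8) ≠ 0, so r is not a codeword (an error is present).
Step 3: locate the error. For a single error e at position i, S_ℓ = v_i·e·α_i^ℓ, so α_err = S_1/S_0.
  S_0^{−1} = 11^{−1} = 6 (mod 13), so α_err = 7·6 = 42 ≡ 3 = α_4. Error position i = 4.
  Consistency check: S_2/S_1 = 8·2 = 16 ≡ 3 = α_err ✓ (single-error assumption holds).
Step 4: error magnitude e = S_0/v_4 = S_0·∏_{j≠4}(α_4 − α_j) = 11·5 = 55 ≡ 3 (mod 13).
Step 5: correct position 4: c_4 = r_4 − e = 9 − 3 ≡ 6 (mod 13). Hence c = [1, 2, 4, 6, 0].
  Check: interpolating c through the α_i gives m(x) = 11 + 7·x (degree < 2) with m(α_i) = c_i for every i, so c is indeed a codeword.


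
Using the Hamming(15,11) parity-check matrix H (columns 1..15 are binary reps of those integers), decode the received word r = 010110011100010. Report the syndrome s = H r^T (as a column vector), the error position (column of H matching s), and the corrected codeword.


s = (0, 1, 1, 0)^T, error position = 6, corrected codeword c = 010111011100010

Compute s = H r^T mod 2 one row at a time:
  s_1 = 1 + 1 + 1 + 0 + 0 + 0 + 1 + 0 = 4 ≡ 0 (mod 2).
  s_2 = 1 + 1 + 0 + 0 + 0 + 0 + 1 + 0 = 3 ≡ 1 (mod 2).
  s_3 = 1 + 0 + 0 + 0 + 1 + 0 + 1 + 0 = 3 ≡ 1 (mod 2).
  s_4 = 0 + 0 + 1 + 0 + 1 + 0 + 0 + 0 = 2 ≡ 0 (mod 2).
s = (0, 1, 1, 0)^T — this equals column 6 of H (binary 0110), so error is at position 6.
Correct: flip bit 6 of r = 010110011100010 to get c = 010111011100010.


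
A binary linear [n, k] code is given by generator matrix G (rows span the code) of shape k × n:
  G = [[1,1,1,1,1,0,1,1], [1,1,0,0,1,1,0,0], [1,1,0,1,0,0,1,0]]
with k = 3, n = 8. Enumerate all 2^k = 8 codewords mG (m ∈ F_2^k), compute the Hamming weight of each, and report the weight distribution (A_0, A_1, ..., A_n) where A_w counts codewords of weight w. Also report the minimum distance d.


Weight distribution: A_0 = 1, A_3 = 1, A_4 = 3, A_5 = 2, A_7 = 1. Minimum distance d = 3.

Enumerate all 2^3 = 8 messages m ∈ F_2^3.
For each, compute codeword c = mG in F_2^8, then tally its weight.
  m = 000 → c = 00000000, weight = 0.
  m = 100 → c = 11111011, weight = 7.
  m = 010 → c = 11001100, weight = 4.
  m = 110 → c = 00110111, weight = 5.
  m = 001 → c = 11010010, weight = 4.
  m = 101 → c = 00101001, weight = 3.
  m = 011 → c = 00011110, weight = 4.
  m = 111 → c = 11100101, weight = 5.
Tally weights:
  weight 0: 1 codewords.
  weight 3: 1 codewords.
  weight 4: 3 codewords.
  weight 5: 2 codewords.
  weight 7: 1 codewords.
Minimum distance d = smallest w > 0 with A_w > 0 = 3.
Sanity: Σ A_w = 8 = 2^3 = 8 ✓.
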